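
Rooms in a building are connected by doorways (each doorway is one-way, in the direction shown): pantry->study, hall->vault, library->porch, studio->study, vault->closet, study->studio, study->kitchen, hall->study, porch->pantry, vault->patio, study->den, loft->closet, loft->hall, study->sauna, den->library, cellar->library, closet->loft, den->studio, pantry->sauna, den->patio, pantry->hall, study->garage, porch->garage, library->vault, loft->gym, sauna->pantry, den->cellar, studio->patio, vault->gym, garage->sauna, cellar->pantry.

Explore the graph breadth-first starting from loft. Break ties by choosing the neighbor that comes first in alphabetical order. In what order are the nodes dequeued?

loft → closet → gym → hall → study → vault → den → garage → kitchen → sauna → studio → patio → cellar → library → pantry → porch

Visit loft; enqueue closet, gym, hall → queue [closet, gym, hall]
Visit closet → queue [gym, hall]
Visit gym → queue [hall]
Visit hall; enqueue study, vault → queue [study, vault]
Visit study; enqueue den, garage, kitchen, sauna, studio → queue [vault, den, garage, kitchen, sauna, studio]
Visit vault; enqueue patio → queue [den, garage, kitchen, sauna, studio, patio]
Visit den; enqueue cellar, library → queue [garage, kitchen, sauna, studio, patio, cellar, library]
Visit garage → queue [kitchen, sauna, studio, patio, cellar, library]
Visit kitchen → queue [sauna, studio, patio, cellar, library]
Visit sauna; enqueue pantry → queue [studio, patio, cellar, library, pantry]
Visit studio → queue [patio, cellar, library, pantry]
Visit patio → queue [cellar, library, pantry]
Visit cellar → queue [library, pantry]
Visit library; enqueue porch → queue [pantry, porch]
Visit pantry → queue [porch]
Visit porch → queue []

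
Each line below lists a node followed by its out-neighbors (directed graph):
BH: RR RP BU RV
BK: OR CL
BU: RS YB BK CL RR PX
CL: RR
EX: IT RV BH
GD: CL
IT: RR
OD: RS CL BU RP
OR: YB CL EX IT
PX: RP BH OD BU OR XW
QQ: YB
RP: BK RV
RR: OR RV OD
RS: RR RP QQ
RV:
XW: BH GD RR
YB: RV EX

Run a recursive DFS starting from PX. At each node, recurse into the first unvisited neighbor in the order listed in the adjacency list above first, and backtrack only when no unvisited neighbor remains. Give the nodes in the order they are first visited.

PX RP BK OR YB RV EX IT RR OD RS QQ CL BU BH XW GD

Visit PX
PX → RP
RP → BK
BK → OR
OR → YB
YB → RV
YB → EX
EX → IT
IT → RR
RR → OD
OD → RS
RS → QQ
OD → CL
OD → BU
EX → BH
PX → XW
XW → GD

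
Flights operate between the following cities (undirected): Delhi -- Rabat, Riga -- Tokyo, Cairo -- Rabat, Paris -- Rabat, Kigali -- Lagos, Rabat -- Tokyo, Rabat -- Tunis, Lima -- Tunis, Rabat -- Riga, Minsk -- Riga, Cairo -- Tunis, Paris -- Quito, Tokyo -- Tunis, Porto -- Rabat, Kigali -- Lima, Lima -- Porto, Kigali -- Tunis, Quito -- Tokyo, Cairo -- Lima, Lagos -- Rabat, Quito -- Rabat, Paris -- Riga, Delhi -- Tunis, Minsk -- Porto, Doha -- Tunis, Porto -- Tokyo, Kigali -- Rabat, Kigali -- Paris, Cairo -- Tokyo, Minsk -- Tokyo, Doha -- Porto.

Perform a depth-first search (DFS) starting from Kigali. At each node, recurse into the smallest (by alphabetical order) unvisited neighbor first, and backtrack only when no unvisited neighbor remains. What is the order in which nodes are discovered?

Visit Kigali
Kigali → Lagos
Lagos → Rabat
Rabat → Cairo
Cairo → Lima
Lima → Porto
Porto → Doha
Doha → Tunis
Tunis → Delhi
Tunis → Tokyo
Tokyo → Minsk
Minsk → Riga
Riga → Paris
Paris → Quito

Kigali Lagos Rabat Cairo Lima Porto Doha Tunis Delhi Tokyo Minsk Riga Paris Quito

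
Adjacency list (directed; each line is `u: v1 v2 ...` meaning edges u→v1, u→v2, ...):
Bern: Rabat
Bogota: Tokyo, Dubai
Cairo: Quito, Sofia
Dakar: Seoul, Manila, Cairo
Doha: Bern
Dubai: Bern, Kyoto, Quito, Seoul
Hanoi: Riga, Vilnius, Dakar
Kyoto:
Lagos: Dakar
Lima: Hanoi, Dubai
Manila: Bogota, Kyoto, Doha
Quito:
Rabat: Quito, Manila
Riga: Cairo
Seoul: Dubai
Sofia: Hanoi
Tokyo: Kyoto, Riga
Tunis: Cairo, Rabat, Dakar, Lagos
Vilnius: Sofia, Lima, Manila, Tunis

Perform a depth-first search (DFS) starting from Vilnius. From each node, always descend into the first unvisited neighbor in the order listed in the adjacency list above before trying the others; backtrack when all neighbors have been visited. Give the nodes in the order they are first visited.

Visit Vilnius
Vilnius → Sofia
Sofia → Hanoi
Hanoi → Riga
Riga → Cairo
Cairo → Quito
Hanoi → Dakar
Dakar → Seoul
Seoul → Dubai
Dubai → Bern
Bern → Rabat
Rabat → Manila
Manila → Bogota
Bogota → Tokyo
Tokyo → Kyoto
Manila → Doha
Vilnius → Lima
Vilnius → Tunis
Tunis → Lagos

Vilnius, Sofia, Hanoi, Riga, Cairo, Quito, Dakar, Seoul, Dubai, Bern, Rabat, Manila, Bogota, Tokyo, Kyoto, Doha, Lima, Tunis, Lagos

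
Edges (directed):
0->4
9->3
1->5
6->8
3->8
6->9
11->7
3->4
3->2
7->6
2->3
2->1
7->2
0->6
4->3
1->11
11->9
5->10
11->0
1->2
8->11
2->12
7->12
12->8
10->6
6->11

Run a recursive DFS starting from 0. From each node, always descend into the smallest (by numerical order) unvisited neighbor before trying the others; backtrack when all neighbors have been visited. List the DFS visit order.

Visit 0
0 → 4
4 → 3
3 → 2
2 → 1
1 → 5
5 → 10
10 → 6
6 → 8
8 → 11
11 → 7
7 → 12
11 → 9

0 -> 4 -> 3 -> 2 -> 1 -> 5 -> 10 -> 6 -> 8 -> 11 -> 7 -> 12 -> 9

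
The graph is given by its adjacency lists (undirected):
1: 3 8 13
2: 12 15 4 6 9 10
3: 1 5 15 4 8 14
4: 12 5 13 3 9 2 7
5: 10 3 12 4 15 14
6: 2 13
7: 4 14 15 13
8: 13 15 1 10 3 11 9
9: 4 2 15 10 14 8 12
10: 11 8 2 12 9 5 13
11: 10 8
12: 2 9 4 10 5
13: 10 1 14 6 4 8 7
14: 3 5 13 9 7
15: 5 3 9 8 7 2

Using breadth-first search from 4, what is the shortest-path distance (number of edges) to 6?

Level 0: 4
Level 1: 2, 3, 5, 7, 9, 12, 13
Level 2: 1, 6, 8, 10, 14, 15
Level 3: 11
6 first appears at level 2.

2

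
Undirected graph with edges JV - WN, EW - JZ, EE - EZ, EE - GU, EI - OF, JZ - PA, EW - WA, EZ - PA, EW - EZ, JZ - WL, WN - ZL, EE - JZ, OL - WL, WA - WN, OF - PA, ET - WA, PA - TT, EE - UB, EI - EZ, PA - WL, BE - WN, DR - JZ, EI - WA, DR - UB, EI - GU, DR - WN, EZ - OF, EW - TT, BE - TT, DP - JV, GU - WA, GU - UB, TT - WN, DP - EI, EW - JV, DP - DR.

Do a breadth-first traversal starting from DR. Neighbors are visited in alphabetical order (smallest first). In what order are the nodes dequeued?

DR -> DP -> JZ -> UB -> WN -> EI -> JV -> EE -> EW -> PA -> WL -> GU -> BE -> TT -> WA -> ZL -> EZ -> OF -> OL -> ET

Visit DR; enqueue DP, JZ, UB, WN → queue [DP, JZ, UB, WN]
Visit DP; enqueue EI, JV → queue [JZ, UB, WN, EI, JV]
Visit JZ; enqueue EE, EW, PA, WL → queue [UB, WN, EI, JV, EE, EW, PA, WL]
Visit UB; enqueue GU → queue [WN, EI, JV, EE, EW, PA, WL, GU]
Visit WN; enqueue BE, TT, WA, ZL → queue [EI, JV, EE, EW, PA, WL, GU, BE, TT, WA, ZL]
Visit EI; enqueue EZ, OF → queue [JV, EE, EW, PA, WL, GU, BE, TT, WA, ZL, EZ, OF]
Visit JV → queue [EE, EW, PA, WL, GU, BE, TT, WA, ZL, EZ, OF]
Visit EE → queue [EW, PA, WL, GU, BE, TT, WA, ZL, EZ, OF]
Visit EW → queue [PA, WL, GU, BE, TT, WA, ZL, EZ, OF]
Visit PA → queue [WL, GU, BE, TT, WA, ZL, EZ, OF]
Visit WL; enqueue OL → queue [GU, BE, TT, WA, ZL, EZ, OF, OL]
Visit GU → queue [BE, TT, WA, ZL, EZ, OF, OL]
Visit BE → queue [TT, WA, ZL, EZ, OF, OL]
Visit TT → queue [WA, ZL, EZ, OF, OL]
Visit WA; enqueue ET → queue [ZL, EZ, OF, OL, ET]
Visit ZL → queue [EZ, OF, OL, ET]
Visit EZ → queue [OF, OL, ET]
Visit OF → queue [OL, ET]
Visit OL → queue [ET]
Visit ET → queue []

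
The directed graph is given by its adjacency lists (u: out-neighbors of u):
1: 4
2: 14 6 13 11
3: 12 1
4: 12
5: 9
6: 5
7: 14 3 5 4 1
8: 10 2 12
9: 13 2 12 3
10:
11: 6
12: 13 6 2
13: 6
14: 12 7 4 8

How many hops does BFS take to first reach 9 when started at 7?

2

Level 0: 7
Level 1: 1, 3, 4, 5, 14
Level 2: 8, 9, 12
Level 3: 2, 6, 10, 13
Level 4: 11
9 first appears at level 2.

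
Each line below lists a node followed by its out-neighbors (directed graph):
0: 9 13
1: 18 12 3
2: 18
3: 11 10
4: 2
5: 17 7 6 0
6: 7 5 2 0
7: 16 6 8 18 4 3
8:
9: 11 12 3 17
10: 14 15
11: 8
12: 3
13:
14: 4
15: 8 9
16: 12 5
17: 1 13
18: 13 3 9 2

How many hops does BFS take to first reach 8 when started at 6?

Level 0: 6
Level 1: 0, 2, 5, 7
Level 2: 3, 4, 8, 9, 13, 16, 17, 18
Level 3: 1, 10, 11, 12
Level 4: 14, 15
8 first appears at level 2.

2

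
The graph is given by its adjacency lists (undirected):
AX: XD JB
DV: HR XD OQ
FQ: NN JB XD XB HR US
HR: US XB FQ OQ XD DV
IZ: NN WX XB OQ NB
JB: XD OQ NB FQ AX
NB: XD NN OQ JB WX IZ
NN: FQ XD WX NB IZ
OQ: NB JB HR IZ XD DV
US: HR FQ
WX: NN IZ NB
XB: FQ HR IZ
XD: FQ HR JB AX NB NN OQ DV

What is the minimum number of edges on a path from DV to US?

2

Level 0: DV
Level 1: HR, OQ, XD
Level 2: AX, FQ, IZ, JB, NB, NN, US, XB
Level 3: WX
US first appears at level 2.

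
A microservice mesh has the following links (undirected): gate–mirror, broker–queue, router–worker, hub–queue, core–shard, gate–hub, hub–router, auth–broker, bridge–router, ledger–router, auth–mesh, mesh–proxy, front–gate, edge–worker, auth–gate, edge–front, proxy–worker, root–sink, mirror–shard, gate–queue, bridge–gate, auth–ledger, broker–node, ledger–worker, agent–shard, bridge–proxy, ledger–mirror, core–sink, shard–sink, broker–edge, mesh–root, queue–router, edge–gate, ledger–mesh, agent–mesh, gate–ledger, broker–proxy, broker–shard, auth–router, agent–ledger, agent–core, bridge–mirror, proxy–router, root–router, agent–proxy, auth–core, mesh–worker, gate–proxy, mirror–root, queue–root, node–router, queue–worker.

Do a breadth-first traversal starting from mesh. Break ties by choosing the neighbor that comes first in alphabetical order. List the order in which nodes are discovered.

Visit mesh; enqueue agent, auth, ledger, proxy, root, worker → queue [agent, auth, ledger, proxy, root, worker]
Visit agent; enqueue core, shard → queue [auth, ledger, proxy, root, worker, core, shard]
Visit auth; enqueue broker, gate, router → queue [ledger, proxy, root, worker, core, shard, broker, gate, router]
Visit ledger; enqueue mirror → queue [proxy, root, worker, core, shard, broker, gate, router, mirror]
Visit proxy; enqueue bridge → queue [root, worker, core, shard, broker, gate, router, mirror, bridge]
Visit root; enqueue queue, sink → queue [worker, core, shard, broker, gate, router, mirror, bridge, queue, sink]
Visit worker; enqueue edge → queue [core, shard, broker, gate, router, mirror, bridge, queue, sink, edge]
Visit core → queue [shard, broker, gate, router, mirror, bridge, queue, sink, edge]
Visit shard → queue [broker, gate, router, mirror, bridge, queue, sink, edge]
Visit broker; enqueue node → queue [gate, router, mirror, bridge, queue, sink, edge, node]
Visit gate; enqueue front, hub → queue [router, mirror, bridge, queue, sink, edge, node, front, hub]
Visit router → queue [mirror, bridge, queue, sink, edge, node, front, hub]
Visit mirror → queue [bridge, queue, sink, edge, node, front, hub]
Visit bridge → queue [queue, sink, edge, node, front, hub]
Visit queue → queue [sink, edge, node, front, hub]
Visit sink → queue [edge, node, front, hub]
Visit edge → queue [node, front, hub]
Visit node → queue [front, hub]
Visit front → queue [hub]
Visit hub → queue []

mesh agent auth ledger proxy root worker core shard broker gate router mirror bridge queue sink edge node front hub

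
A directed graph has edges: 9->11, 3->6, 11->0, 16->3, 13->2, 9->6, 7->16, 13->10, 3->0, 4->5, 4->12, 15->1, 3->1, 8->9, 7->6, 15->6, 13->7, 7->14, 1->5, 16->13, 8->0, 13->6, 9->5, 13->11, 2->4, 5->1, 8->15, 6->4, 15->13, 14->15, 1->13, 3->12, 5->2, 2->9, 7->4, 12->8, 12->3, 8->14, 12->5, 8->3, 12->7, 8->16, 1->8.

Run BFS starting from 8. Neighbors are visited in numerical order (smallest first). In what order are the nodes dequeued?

8, 0, 3, 9, 14, 15, 16, 1, 6, 12, 5, 11, 13, 4, 7, 2, 10

Visit 8; enqueue 0, 3, 9, 14, 15, 16 → queue [0, 3, 9, 14, 15, 16]
Visit 0 → queue [3, 9, 14, 15, 16]
Visit 3; enqueue 1, 6, 12 → queue [9, 14, 15, 16, 1, 6, 12]
Visit 9; enqueue 5, 11 → queue [14, 15, 16, 1, 6, 12, 5, 11]
Visit 14 → queue [15, 16, 1, 6, 12, 5, 11]
Visit 15; enqueue 13 → queue [16, 1, 6, 12, 5, 11, 13]
Visit 16 → queue [1, 6, 12, 5, 11, 13]
Visit 1 → queue [6, 12, 5, 11, 13]
Visit 6; enqueue 4 → queue [12, 5, 11, 13, 4]
Visit 12; enqueue 7 → queue [5, 11, 13, 4, 7]
Visit 5; enqueue 2 → queue [11, 13, 4, 7, 2]
Visit 11 → queue [13, 4, 7, 2]
Visit 13; enqueue 10 → queue [4, 7, 2, 10]
Visit 4 → queue [7, 2, 10]
Visit 7 → queue [2, 10]
Visit 2 → queue [10]
Visit 10 → queue []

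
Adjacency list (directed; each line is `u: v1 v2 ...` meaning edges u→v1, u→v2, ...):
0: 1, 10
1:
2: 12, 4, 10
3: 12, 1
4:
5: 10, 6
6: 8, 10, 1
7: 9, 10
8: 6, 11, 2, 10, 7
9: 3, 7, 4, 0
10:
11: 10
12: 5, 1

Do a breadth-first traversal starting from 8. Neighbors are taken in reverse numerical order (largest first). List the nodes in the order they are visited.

8 → 11 → 10 → 7 → 6 → 2 → 9 → 1 → 12 → 4 → 3 → 0 → 5

Visit 8; enqueue 11, 10, 7, 6, 2 → queue [11, 10, 7, 6, 2]
Visit 11 → queue [10, 7, 6, 2]
Visit 10 → queue [7, 6, 2]
Visit 7; enqueue 9 → queue [6, 2, 9]
Visit 6; enqueue 1 → queue [2, 9, 1]
Visit 2; enqueue 12, 4 → queue [9, 1, 12, 4]
Visit 9; enqueue 3, 0 → queue [1, 12, 4, 3, 0]
Visit 1 → queue [12, 4, 3, 0]
Visit 12; enqueue 5 → queue [4, 3, 0, 5]
Visit 4 → queue [3, 0, 5]
Visit 3 → queue [0, 5]
Visit 0 → queue [5]
Visit 5 → queue []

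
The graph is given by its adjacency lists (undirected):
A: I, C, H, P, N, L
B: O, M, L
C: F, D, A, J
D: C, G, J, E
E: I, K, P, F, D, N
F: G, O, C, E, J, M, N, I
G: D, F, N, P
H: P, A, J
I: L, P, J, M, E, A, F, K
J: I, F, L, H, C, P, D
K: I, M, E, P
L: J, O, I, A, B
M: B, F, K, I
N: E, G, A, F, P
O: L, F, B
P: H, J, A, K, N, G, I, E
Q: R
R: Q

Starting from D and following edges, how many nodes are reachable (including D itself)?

16

BFS from D visits: D, C, G, J, E, F, A, N, P, I, L, H, K, O, M, B
Reachable nodes: 16 of 18 total.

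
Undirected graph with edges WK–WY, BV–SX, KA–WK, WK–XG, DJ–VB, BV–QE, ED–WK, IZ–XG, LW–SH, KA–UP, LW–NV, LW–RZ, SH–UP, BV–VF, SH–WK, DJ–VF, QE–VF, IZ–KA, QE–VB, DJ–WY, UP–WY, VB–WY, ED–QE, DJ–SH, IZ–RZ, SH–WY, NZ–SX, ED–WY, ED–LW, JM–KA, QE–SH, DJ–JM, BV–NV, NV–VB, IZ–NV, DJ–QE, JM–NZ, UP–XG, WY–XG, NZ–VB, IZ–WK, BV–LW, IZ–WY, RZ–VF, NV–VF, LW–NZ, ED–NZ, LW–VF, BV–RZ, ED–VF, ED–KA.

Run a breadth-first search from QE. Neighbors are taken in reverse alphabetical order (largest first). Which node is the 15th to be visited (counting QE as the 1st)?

Visit QE; enqueue VF, VB, SH, ED, DJ, BV → queue [VF, VB, SH, ED, DJ, BV]
Visit VF; enqueue RZ, NV, LW → queue [VB, SH, ED, DJ, BV, RZ, NV, LW]
Visit VB; enqueue WY, NZ → queue [SH, ED, DJ, BV, RZ, NV, LW, WY, NZ]
Visit SH; enqueue WK, UP → queue [ED, DJ, BV, RZ, NV, LW, WY, NZ, WK, UP]
Visit ED; enqueue KA → queue [DJ, BV, RZ, NV, LW, WY, NZ, WK, UP, KA]
Visit DJ; enqueue JM → queue [BV, RZ, NV, LW, WY, NZ, WK, UP, KA, JM]
Visit BV; enqueue SX → queue [RZ, NV, LW, WY, NZ, WK, UP, KA, JM, SX]
Visit RZ; enqueue IZ → queue [NV, LW, WY, NZ, WK, UP, KA, JM, SX, IZ]
Visit NV → queue [LW, WY, NZ, WK, UP, KA, JM, SX, IZ]
Visit LW → queue [WY, NZ, WK, UP, KA, JM, SX, IZ]
Visit WY; enqueue XG → queue [NZ, WK, UP, KA, JM, SX, IZ, XG]
Visit NZ → queue [WK, UP, KA, JM, SX, IZ, XG]
Visit WK → queue [UP, KA, JM, SX, IZ, XG]
Visit UP → queue [KA, JM, SX, IZ, XG]
Visit KA → queue [JM, SX, IZ, XG]
Visit JM → queue [SX, IZ, XG]
Visit SX → queue [IZ, XG]
Visit IZ → queue [XG]
Visit XG → queue []

Visit order: QE, VF, VB, SH, ED, DJ, BV, RZ, NV, LW, WY, NZ, WK, UP, KA, JM, SX, IZ, XG

KA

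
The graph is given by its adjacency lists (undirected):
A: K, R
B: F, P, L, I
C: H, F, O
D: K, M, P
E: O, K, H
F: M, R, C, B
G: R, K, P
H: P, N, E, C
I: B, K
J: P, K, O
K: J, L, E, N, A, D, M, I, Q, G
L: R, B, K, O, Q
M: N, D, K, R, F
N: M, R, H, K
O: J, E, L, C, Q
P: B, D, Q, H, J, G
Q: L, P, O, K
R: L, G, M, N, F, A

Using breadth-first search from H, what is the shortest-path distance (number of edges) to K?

Level 0: H
Level 1: C, E, N, P
Level 2: B, D, F, G, J, K, M, O, Q, R
Level 3: A, I, L
K first appears at level 2.

2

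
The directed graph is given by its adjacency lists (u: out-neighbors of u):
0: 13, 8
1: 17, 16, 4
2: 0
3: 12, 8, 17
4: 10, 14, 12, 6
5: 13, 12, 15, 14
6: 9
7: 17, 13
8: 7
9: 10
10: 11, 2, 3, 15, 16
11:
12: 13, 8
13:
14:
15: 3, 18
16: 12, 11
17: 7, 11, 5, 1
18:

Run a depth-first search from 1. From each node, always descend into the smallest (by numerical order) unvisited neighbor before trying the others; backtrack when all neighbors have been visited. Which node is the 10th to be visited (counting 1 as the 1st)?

13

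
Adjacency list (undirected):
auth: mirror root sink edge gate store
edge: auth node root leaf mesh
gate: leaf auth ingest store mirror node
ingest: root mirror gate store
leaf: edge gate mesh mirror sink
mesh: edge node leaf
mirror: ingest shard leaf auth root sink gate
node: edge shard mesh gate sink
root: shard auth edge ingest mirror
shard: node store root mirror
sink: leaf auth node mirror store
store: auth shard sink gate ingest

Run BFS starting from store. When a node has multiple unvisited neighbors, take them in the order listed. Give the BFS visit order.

Visit store; enqueue auth, shard, sink, gate, ingest → queue [auth, shard, sink, gate, ingest]
Visit auth; enqueue mirror, root, edge → queue [shard, sink, gate, ingest, mirror, root, edge]
Visit shard; enqueue node → queue [sink, gate, ingest, mirror, root, edge, node]
Visit sink; enqueue leaf → queue [gate, ingest, mirror, root, edge, node, leaf]
Visit gate → queue [ingest, mirror, root, edge, node, leaf]
Visit ingest → queue [mirror, root, edge, node, leaf]
Visit mirror → queue [root, edge, node, leaf]
Visit root → queue [edge, node, leaf]
Visit edge; enqueue mesh → queue [node, leaf, mesh]
Visit node → queue [leaf, mesh]
Visit leaf → queue [mesh]
Visit mesh → queue []

store -> auth -> shard -> sink -> gate -> ingest -> mirror -> root -> edge -> node -> leaf -> mesh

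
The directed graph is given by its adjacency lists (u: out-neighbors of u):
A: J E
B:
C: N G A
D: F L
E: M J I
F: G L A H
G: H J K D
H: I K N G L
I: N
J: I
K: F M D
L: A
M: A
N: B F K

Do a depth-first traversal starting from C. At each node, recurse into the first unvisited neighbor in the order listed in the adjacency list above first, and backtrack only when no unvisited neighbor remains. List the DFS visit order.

Visit C
C → N
N → B
N → F
F → G
G → H
H → I
H → K
K → M
M → A
A → J
A → E
K → D
D → L

C → N → B → F → G → H → I → K → M → A → J → E → D → L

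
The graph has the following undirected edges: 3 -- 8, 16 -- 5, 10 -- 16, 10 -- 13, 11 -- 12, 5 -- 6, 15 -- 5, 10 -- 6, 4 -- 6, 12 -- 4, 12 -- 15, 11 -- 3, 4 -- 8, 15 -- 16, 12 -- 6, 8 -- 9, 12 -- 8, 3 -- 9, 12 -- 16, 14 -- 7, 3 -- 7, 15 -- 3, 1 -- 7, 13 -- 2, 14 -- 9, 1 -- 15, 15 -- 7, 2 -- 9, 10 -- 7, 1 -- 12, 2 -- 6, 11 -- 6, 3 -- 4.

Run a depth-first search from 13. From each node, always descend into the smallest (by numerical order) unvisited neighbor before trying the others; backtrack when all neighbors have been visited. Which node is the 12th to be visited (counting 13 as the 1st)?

Visit 13
13 → 2
2 → 6
6 → 4
4 → 3
3 → 7
7 → 1
1 → 12
12 → 8
8 → 9
9 → 14
12 → 11
12 → 15
15 → 5
5 → 16
16 → 10

Visit order: 13, 2, 6, 4, 3, 7, 1, 12, 8, 9, 14, 11, 15, 5, 16, 10

11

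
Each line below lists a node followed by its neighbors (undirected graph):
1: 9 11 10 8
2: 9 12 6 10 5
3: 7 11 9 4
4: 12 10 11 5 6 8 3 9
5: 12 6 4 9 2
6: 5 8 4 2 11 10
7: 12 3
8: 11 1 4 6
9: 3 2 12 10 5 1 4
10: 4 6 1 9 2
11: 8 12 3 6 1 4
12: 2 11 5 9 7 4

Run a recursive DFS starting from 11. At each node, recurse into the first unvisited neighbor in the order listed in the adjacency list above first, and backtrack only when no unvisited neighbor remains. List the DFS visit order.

Visit 11
11 → 8
8 → 1
1 → 9
9 → 3
3 → 7
7 → 12
12 → 2
2 → 6
6 → 5
5 → 4
4 → 10

11 -> 8 -> 1 -> 9 -> 3 -> 7 -> 12 -> 2 -> 6 -> 5 -> 4 -> 10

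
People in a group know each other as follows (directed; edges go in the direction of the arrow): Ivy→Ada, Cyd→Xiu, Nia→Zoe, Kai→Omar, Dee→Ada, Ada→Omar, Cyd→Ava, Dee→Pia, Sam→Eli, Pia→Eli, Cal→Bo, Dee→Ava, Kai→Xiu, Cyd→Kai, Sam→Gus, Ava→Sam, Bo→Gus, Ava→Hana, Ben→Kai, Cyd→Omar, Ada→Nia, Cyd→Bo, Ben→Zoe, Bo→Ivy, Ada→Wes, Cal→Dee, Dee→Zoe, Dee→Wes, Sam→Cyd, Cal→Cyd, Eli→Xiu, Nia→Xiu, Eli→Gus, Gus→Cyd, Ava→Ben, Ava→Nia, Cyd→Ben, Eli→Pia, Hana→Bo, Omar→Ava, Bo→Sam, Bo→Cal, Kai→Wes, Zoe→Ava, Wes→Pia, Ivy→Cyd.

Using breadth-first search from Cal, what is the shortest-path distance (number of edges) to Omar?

Level 0: Cal
Level 1: Bo, Cyd, Dee
Level 2: Ada, Ava, Ben, Gus, Ivy, Kai, Omar, Pia, Sam, Wes, Xiu, Zoe
Level 3: Eli, Hana, Nia
Omar first appears at level 2.

2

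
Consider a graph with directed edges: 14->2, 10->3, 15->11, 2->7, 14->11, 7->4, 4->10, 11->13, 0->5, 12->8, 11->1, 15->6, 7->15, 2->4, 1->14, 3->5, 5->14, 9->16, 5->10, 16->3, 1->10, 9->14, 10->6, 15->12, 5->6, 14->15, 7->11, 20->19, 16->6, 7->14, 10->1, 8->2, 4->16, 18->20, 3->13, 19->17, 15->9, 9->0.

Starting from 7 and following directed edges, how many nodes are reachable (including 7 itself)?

17

BFS from 7 visits: 7, 15, 14, 11, 4, 12, 9, 6, 2, 13, 1, 16, 10, 8, 0, 3, 5
Reachable nodes: 17 of 21 total.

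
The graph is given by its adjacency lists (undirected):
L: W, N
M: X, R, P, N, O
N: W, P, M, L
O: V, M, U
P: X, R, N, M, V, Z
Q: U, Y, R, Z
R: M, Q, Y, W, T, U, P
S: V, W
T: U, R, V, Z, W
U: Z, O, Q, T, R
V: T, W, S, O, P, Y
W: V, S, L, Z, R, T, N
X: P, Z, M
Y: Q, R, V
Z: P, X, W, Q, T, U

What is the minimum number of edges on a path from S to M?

3

Level 0: S
Level 1: V, W
Level 2: L, N, O, P, R, T, Y, Z
Level 3: M, Q, U, X
M first appears at level 3.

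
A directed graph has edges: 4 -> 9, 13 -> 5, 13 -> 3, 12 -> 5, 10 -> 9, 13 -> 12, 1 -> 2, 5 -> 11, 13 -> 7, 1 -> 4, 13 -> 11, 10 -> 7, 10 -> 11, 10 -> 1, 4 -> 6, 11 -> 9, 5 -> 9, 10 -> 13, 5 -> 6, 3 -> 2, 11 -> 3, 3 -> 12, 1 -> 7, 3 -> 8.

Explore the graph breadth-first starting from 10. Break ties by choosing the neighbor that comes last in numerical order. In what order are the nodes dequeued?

Visit 10; enqueue 13, 11, 9, 7, 1 → queue [13, 11, 9, 7, 1]
Visit 13; enqueue 12, 5, 3 → queue [11, 9, 7, 1, 12, 5, 3]
Visit 11 → queue [9, 7, 1, 12, 5, 3]
Visit 9 → queue [7, 1, 12, 5, 3]
Visit 7 → queue [1, 12, 5, 3]
Visit 1; enqueue 4, 2 → queue [12, 5, 3, 4, 2]
Visit 12 → queue [5, 3, 4, 2]
Visit 5; enqueue 6 → queue [3, 4, 2, 6]
Visit 3; enqueue 8 → queue [4, 2, 6, 8]
Visit 4 → queue [2, 6, 8]
Visit 2 → queue [6, 8]
Visit 6 → queue [8]
Visit 8 → queue []

10, 13, 11, 9, 7, 1, 12, 5, 3, 4, 2, 6, 8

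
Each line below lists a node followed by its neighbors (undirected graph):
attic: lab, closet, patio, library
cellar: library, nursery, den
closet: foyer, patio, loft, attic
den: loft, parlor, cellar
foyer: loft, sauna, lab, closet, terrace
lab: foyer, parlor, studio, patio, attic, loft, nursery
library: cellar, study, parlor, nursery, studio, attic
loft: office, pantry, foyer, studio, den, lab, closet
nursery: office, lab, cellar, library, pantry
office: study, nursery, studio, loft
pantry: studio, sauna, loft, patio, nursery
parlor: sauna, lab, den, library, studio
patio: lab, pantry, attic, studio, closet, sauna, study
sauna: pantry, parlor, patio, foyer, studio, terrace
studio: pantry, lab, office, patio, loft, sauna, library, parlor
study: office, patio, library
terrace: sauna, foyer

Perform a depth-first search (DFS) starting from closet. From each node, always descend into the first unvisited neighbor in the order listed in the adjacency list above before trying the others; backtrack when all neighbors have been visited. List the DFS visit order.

closet, foyer, loft, office, study, patio, lab, parlor, sauna, pantry, studio, library, cellar, nursery, den, attic, terrace

Visit closet
closet → foyer
foyer → loft
loft → office
office → study
study → patio
patio → lab
lab → parlor
parlor → sauna
sauna → pantry
pantry → studio
studio → library
library → cellar
cellar → nursery
cellar → den
library → attic
sauna → terrace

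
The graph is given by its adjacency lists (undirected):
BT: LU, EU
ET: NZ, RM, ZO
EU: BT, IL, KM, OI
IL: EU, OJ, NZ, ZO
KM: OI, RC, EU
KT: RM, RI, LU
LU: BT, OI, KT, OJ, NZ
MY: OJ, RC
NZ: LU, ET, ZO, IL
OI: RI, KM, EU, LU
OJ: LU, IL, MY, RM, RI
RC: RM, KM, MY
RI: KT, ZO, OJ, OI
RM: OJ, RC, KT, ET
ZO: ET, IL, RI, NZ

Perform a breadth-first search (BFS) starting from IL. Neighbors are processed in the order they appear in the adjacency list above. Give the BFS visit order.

IL, EU, OJ, NZ, ZO, BT, KM, OI, LU, MY, RM, RI, ET, RC, KT

Visit IL; enqueue EU, OJ, NZ, ZO → queue [EU, OJ, NZ, ZO]
Visit EU; enqueue BT, KM, OI → queue [OJ, NZ, ZO, BT, KM, OI]
Visit OJ; enqueue LU, MY, RM, RI → queue [NZ, ZO, BT, KM, OI, LU, MY, RM, RI]
Visit NZ; enqueue ET → queue [ZO, BT, KM, OI, LU, MY, RM, RI, ET]
Visit ZO → queue [BT, KM, OI, LU, MY, RM, RI, ET]
Visit BT → queue [KM, OI, LU, MY, RM, RI, ET]
Visit KM; enqueue RC → queue [OI, LU, MY, RM, RI, ET, RC]
Visit OI → queue [LU, MY, RM, RI, ET, RC]
Visit LU; enqueue KT → queue [MY, RM, RI, ET, RC, KT]
Visit MY → queue [RM, RI, ET, RC, KT]
Visit RM → queue [RI, ET, RC, KT]
Visit RI → queue [ET, RC, KT]
Visit ET → queue [RC, KT]
Visit RC → queue [KT]
Visit KT → queue []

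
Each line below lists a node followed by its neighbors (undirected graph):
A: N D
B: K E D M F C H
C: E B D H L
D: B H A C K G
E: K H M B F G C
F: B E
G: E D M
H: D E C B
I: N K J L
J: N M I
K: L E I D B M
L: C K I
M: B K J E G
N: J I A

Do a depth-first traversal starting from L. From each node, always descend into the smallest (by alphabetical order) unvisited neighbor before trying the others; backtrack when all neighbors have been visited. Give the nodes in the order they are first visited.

L → C → B → D → A → N → I → J → M → E → F → G → H → K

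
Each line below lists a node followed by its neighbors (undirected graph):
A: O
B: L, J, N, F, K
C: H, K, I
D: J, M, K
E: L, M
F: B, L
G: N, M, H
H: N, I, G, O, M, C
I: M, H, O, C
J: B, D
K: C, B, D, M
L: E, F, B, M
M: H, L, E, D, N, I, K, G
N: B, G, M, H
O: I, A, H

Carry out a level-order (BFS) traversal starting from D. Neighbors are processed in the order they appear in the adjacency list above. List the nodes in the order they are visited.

Visit D; enqueue J, M, K → queue [J, M, K]
Visit J; enqueue B → queue [M, K, B]
Visit M; enqueue H, L, E, N, I, G → queue [K, B, H, L, E, N, I, G]
Visit K; enqueue C → queue [B, H, L, E, N, I, G, C]
Visit B; enqueue F → queue [H, L, E, N, I, G, C, F]
Visit H; enqueue O → queue [L, E, N, I, G, C, F, O]
Visit L → queue [E, N, I, G, C, F, O]
Visit E → queue [N, I, G, C, F, O]
Visit N → queue [I, G, C, F, O]
Visit I → queue [G, C, F, O]
Visit G → queue [C, F, O]
Visit C → queue [F, O]
Visit F → queue [O]
Visit O; enqueue A → queue [A]
Visit A → queue []

D -> J -> M -> K -> B -> H -> L -> E -> N -> I -> G -> C -> F -> O -> A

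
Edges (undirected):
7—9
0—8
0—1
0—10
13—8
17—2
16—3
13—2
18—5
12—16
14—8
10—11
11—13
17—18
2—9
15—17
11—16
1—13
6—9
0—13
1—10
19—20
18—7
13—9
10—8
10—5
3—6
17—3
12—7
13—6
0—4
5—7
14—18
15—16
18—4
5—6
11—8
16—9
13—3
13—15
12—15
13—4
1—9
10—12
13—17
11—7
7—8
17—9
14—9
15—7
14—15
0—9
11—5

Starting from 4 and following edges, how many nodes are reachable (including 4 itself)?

19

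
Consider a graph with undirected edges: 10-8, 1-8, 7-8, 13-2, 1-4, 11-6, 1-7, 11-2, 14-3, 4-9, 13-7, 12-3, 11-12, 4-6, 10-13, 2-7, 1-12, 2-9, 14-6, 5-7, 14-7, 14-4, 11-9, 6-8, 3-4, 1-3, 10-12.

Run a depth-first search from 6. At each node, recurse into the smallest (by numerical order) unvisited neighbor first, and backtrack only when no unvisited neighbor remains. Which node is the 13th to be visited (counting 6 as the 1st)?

Visit 6
6 → 4
4 → 1
1 → 3
3 → 12
12 → 10
10 → 8
8 → 7
7 → 2
2 → 9
9 → 11
2 → 13
7 → 5
7 → 14

Visit order: 6, 4, 1, 3, 12, 10, 8, 7, 2, 9, 11, 13, 5, 14

5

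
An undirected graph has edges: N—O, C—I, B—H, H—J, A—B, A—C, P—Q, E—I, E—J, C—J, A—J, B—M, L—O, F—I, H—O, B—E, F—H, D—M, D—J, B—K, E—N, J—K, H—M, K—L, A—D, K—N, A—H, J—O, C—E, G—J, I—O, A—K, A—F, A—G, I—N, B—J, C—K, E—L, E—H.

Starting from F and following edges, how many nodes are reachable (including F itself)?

15

BFS from F visits: F, A, H, I, B, C, D, G, J, K, E, M, O, N, L
Reachable nodes: 15 of 17 total.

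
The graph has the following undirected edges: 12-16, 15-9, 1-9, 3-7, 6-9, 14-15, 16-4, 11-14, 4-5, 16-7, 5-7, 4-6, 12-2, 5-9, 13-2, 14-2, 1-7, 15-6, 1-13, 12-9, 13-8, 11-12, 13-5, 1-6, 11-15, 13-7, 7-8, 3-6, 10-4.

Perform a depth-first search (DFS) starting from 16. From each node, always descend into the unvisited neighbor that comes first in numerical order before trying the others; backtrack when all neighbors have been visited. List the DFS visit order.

Visit 16
16 → 4
4 → 5
5 → 7
7 → 1
1 → 6
6 → 3
6 → 9
9 → 12
12 → 2
2 → 13
13 → 8
2 → 14
14 → 11
11 → 15
4 → 10

16 4 5 7 1 6 3 9 12 2 13 8 14 11 15 10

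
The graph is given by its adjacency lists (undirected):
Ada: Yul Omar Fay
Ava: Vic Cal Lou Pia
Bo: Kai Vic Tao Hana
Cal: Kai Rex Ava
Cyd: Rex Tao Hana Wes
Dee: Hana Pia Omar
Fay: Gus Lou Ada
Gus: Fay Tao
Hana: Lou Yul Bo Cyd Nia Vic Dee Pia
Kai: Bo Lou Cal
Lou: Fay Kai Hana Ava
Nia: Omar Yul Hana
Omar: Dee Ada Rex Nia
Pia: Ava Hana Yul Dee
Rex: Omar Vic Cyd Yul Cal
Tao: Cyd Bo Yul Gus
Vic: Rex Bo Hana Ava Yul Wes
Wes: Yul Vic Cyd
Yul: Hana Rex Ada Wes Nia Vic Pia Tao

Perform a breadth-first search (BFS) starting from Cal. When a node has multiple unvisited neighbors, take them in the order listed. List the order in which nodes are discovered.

Cal, Kai, Rex, Ava, Bo, Lou, Omar, Vic, Cyd, Yul, Pia, Tao, Hana, Fay, Dee, Ada, Nia, Wes, Gus

Visit Cal; enqueue Kai, Rex, Ava → queue [Kai, Rex, Ava]
Visit Kai; enqueue Bo, Lou → queue [Rex, Ava, Bo, Lou]
Visit Rex; enqueue Omar, Vic, Cyd, Yul → queue [Ava, Bo, Lou, Omar, Vic, Cyd, Yul]
Visit Ava; enqueue Pia → queue [Bo, Lou, Omar, Vic, Cyd, Yul, Pia]
Visit Bo; enqueue Tao, Hana → queue [Lou, Omar, Vic, Cyd, Yul, Pia, Tao, Hana]
Visit Lou; enqueue Fay → queue [Omar, Vic, Cyd, Yul, Pia, Tao, Hana, Fay]
Visit Omar; enqueue Dee, Ada, Nia → queue [Vic, Cyd, Yul, Pia, Tao, Hana, Fay, Dee, Ada, Nia]
Visit Vic; enqueue Wes → queue [Cyd, Yul, Pia, Tao, Hana, Fay, Dee, Ada, Nia, Wes]
Visit Cyd → queue [Yul, Pia, Tao, Hana, Fay, Dee, Ada, Nia, Wes]
Visit Yul → queue [Pia, Tao, Hana, Fay, Dee, Ada, Nia, Wes]
Visit Pia → queue [Tao, Hana, Fay, Dee, Ada, Nia, Wes]
Visit Tao; enqueue Gus → queue [Hana, Fay, Dee, Ada, Nia, Wes, Gus]
Visit Hana → queue [Fay, Dee, Ada, Nia, Wes, Gus]
Visit Fay → queue [Dee, Ada, Nia, Wes, Gus]
Visit Dee → queue [Ada, Nia, Wes, Gus]
Visit Ada → queue [Nia, Wes, Gus]
Visit Nia → queue [Wes, Gus]
Visit Wes → queue [Gus]
Visit Gus → queue []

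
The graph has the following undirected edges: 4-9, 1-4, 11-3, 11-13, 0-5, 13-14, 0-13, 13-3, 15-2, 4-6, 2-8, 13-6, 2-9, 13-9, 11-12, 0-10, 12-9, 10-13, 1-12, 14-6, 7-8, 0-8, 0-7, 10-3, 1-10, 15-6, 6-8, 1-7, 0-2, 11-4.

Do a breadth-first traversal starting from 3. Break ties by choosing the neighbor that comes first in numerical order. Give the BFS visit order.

3 → 10 → 11 → 13 → 0 → 1 → 4 → 12 → 6 → 9 → 14 → 2 → 5 → 7 → 8 → 15

Visit 3; enqueue 10, 11, 13 → queue [10, 11, 13]
Visit 10; enqueue 0, 1 → queue [11, 13, 0, 1]
Visit 11; enqueue 4, 12 → queue [13, 0, 1, 4, 12]
Visit 13; enqueue 6, 9, 14 → queue [0, 1, 4, 12, 6, 9, 14]
Visit 0; enqueue 2, 5, 7, 8 → queue [1, 4, 12, 6, 9, 14, 2, 5, 7, 8]
Visit 1 → queue [4, 12, 6, 9, 14, 2, 5, 7, 8]
Visit 4 → queue [12, 6, 9, 14, 2, 5, 7, 8]
Visit 12 → queue [6, 9, 14, 2, 5, 7, 8]
Visit 6; enqueue 15 → queue [9, 14, 2, 5, 7, 8, 15]
Visit 9 → queue [14, 2, 5, 7, 8, 15]
Visit 14 → queue [2, 5, 7, 8, 15]
Visit 2 → queue [5, 7, 8, 15]
Visit 5 → queue [7, 8, 15]
Visit 7 → queue [8, 15]
Visit 8 → queue [15]
Visit 15 → queue []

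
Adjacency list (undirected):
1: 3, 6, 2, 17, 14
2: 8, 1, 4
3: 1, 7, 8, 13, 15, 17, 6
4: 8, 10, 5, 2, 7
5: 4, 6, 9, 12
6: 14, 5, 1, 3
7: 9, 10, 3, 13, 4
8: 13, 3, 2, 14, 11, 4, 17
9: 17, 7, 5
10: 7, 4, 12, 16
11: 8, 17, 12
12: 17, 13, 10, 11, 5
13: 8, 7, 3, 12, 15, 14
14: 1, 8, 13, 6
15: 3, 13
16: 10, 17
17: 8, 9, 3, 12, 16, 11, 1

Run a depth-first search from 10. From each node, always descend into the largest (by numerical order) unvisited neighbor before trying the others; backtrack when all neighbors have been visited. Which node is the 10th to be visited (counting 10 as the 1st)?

6

Visit 10
10 → 16
16 → 17
17 → 12
12 → 13
13 → 15
15 → 3
3 → 8
8 → 14
14 → 6
6 → 5
5 → 9
9 → 7
7 → 4
4 → 2
2 → 1
8 → 11

Visit order: 10, 16, 17, 12, 13, 15, 3, 8, 14, 6, 5, 9, 7, 4, 2, 1, 11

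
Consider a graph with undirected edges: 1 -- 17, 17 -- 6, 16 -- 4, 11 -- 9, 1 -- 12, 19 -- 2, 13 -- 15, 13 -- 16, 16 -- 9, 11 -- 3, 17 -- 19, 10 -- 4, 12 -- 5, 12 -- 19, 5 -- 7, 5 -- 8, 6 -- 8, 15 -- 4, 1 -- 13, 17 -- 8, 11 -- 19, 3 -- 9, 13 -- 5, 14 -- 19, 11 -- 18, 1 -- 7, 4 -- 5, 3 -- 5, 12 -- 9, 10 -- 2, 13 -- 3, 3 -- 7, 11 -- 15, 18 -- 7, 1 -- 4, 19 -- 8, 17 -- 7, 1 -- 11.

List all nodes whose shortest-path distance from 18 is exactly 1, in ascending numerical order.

7, 11

Level 0: 18
Level 1: 7, 11
Level 2: 1, 3, 5, 9, 15, 17, 19
Level 3: 2, 4, 6, 8, 12, 13, 14, 16
Level 4: 10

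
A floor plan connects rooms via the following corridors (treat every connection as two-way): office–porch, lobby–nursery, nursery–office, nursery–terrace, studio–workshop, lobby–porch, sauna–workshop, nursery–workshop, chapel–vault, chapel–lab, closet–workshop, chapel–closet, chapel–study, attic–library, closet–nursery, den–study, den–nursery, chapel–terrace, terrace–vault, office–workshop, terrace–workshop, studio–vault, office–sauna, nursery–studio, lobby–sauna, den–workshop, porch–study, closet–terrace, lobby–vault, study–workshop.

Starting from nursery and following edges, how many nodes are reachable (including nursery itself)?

BFS from nursery visits: nursery, closet, den, lobby, office, studio, terrace, workshop, chapel, study, porch, sauna, vault, lab
Reachable nodes: 14 of 16 total.

14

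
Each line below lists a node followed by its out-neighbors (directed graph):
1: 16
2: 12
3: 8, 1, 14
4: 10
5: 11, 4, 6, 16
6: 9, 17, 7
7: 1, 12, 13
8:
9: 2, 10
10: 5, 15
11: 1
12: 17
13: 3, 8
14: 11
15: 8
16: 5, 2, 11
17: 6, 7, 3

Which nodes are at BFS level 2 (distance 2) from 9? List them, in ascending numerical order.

Level 0: 9
Level 1: 2, 10
Level 2: 5, 12, 15
Level 3: 4, 6, 8, 11, 16, 17
Level 4: 1, 3, 7
Level 5: 13, 14

5, 12, 15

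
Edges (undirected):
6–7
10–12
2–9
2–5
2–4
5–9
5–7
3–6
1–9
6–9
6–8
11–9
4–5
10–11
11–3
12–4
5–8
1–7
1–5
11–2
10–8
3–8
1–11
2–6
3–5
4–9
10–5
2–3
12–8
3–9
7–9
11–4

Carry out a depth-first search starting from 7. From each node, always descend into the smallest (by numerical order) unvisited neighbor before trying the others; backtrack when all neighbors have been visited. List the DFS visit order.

Visit 7
7 → 1
1 → 5
5 → 2
2 → 3
3 → 6
6 → 8
8 → 10
10 → 11
11 → 4
4 → 9
4 → 12

7 -> 1 -> 5 -> 2 -> 3 -> 6 -> 8 -> 10 -> 11 -> 4 -> 9 -> 12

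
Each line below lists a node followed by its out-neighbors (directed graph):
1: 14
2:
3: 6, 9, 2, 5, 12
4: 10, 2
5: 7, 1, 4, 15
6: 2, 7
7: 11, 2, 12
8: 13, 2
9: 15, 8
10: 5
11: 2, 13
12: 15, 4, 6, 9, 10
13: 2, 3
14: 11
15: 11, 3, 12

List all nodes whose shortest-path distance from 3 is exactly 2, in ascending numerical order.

1, 4, 7, 8, 10, 15

Level 0: 3
Level 1: 2, 5, 6, 9, 12
Level 2: 1, 4, 7, 8, 10, 15
Level 3: 11, 13, 14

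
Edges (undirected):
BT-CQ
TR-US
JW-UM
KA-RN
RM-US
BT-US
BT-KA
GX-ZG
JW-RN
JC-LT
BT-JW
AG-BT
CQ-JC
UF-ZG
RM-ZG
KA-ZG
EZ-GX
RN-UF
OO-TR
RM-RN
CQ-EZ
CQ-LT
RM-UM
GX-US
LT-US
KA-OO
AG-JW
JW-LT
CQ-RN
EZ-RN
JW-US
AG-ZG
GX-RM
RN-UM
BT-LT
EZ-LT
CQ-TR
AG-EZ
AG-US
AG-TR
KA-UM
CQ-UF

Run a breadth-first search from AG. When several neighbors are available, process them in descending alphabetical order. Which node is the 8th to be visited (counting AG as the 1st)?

Visit AG; enqueue ZG, US, TR, JW, EZ, BT → queue [ZG, US, TR, JW, EZ, BT]
Visit ZG; enqueue UF, RM, KA, GX → queue [US, TR, JW, EZ, BT, UF, RM, KA, GX]
Visit US; enqueue LT → queue [TR, JW, EZ, BT, UF, RM, KA, GX, LT]
Visit TR; enqueue OO, CQ → queue [JW, EZ, BT, UF, RM, KA, GX, LT, OO, CQ]
Visit JW; enqueue UM, RN → queue [EZ, BT, UF, RM, KA, GX, LT, OO, CQ, UM, RN]
Visit EZ → queue [BT, UF, RM, KA, GX, LT, OO, CQ, UM, RN]
Visit BT → queue [UF, RM, KA, GX, LT, OO, CQ, UM, RN]
Visit UF → queue [RM, KA, GX, LT, OO, CQ, UM, RN]
Visit RM → queue [KA, GX, LT, OO, CQ, UM, RN]
Visit KA → queue [GX, LT, OO, CQ, UM, RN]
Visit GX → queue [LT, OO, CQ, UM, RN]
Visit LT; enqueue JC → queue [OO, CQ, UM, RN, JC]
Visit OO → queue [CQ, UM, RN, JC]
Visit CQ → queue [UM, RN, JC]
Visit UM → queue [RN, JC]
Visit RN → queue [JC]
Visit JC → queue []

Visit order: AG, ZG, US, TR, JW, EZ, BT, UF, RM, KA, GX, LT, OO, CQ, UM, RN, JC

UF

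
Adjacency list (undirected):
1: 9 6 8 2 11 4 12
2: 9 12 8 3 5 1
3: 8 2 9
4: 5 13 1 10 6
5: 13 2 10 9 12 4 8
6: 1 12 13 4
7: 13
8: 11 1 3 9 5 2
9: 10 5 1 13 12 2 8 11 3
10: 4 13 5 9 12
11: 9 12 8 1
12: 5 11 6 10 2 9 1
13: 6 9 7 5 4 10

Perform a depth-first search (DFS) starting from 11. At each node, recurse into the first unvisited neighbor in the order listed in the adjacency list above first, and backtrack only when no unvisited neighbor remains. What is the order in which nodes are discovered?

Visit 11
11 → 9
9 → 10
10 → 4
4 → 5
5 → 13
13 → 6
6 → 1
1 → 8
8 → 3
3 → 2
2 → 12
13 → 7

11, 9, 10, 4, 5, 13, 6, 1, 8, 3, 2, 12, 7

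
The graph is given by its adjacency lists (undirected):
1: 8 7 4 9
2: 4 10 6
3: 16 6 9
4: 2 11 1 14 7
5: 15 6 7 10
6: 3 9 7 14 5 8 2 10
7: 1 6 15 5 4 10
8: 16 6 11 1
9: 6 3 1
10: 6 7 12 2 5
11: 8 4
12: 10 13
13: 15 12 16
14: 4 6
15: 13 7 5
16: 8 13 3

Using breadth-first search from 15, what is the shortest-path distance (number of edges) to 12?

Level 0: 15
Level 1: 5, 7, 13
Level 2: 1, 4, 6, 10, 12, 16
Level 3: 2, 3, 8, 9, 11, 14
12 first appears at level 2.

2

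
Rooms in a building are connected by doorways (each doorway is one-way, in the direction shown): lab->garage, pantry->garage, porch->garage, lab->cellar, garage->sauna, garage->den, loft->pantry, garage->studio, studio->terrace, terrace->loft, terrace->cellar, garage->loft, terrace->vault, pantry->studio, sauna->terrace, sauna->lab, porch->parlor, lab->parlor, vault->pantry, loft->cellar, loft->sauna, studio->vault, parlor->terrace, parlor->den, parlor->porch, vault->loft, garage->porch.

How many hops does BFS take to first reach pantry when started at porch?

3

Level 0: porch
Level 1: garage, parlor
Level 2: den, loft, sauna, studio, terrace
Level 3: cellar, lab, pantry, vault
pantry first appears at level 3.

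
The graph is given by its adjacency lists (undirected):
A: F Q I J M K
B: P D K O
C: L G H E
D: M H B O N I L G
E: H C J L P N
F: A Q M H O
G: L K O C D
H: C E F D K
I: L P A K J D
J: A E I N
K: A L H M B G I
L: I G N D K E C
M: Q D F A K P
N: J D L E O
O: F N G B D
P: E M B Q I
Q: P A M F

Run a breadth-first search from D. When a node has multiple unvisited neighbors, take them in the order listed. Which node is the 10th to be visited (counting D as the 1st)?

Q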